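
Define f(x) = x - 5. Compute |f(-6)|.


11


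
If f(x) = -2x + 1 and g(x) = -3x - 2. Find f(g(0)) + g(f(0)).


0


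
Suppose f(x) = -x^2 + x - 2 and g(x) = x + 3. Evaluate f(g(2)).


g(2) = 5
f(5) = (-1)*(5)^2 + 1*(5) - 2 = -22

-22


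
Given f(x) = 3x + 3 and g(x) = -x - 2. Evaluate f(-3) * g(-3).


-6


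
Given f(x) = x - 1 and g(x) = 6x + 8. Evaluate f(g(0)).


g(0) = 8
f(8) = 7

7


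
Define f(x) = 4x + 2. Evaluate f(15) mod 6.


f(15) = 62
62 mod 6 = 2

2


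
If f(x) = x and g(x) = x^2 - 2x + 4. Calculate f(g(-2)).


g(-2) = 12
f(12) = 12

12


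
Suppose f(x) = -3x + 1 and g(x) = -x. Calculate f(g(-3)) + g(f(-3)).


f(g(-3)) = -8
g(f(-3)) = -10
Sum = -18

-18


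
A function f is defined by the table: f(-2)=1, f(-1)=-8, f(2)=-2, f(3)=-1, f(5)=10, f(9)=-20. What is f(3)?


Reading from the table at x = 3

-1


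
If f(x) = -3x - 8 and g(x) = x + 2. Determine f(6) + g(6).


f(6) = -26
g(6) = 8
Sum = -18

-18


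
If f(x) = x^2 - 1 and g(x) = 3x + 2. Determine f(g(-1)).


g(-1) = -1
f(-1) = 1*(-1)^2 - 1 = 0

0


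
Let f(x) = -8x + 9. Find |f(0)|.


f(0) = 9
|9| = 9

9


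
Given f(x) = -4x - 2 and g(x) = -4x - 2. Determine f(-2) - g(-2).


0


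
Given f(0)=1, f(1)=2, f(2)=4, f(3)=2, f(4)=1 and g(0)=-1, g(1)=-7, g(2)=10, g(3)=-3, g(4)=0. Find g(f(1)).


f(1) = 2
g(2) = 10

10


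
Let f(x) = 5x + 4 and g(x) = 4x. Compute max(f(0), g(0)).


f(0) = 4
g(0) = 0
max = 4

4


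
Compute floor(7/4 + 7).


7/4 = 1.75
1.75 + 7 = 8.75
floor(8.75) = 8

8


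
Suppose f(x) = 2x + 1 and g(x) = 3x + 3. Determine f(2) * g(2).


f(2) = 5
g(2) = 9
Product = 45

45


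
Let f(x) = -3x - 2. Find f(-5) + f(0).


f(-5) = 13
f(0) = -2
Sum = 11

11


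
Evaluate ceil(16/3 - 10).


16/3 = 5.3333
5.3333 - 10 = -4.6667
ceil(-4.6667) = -4

-4


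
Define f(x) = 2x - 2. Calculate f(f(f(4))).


f(4) = 6
f(6) = 10
f(10) = 18

18


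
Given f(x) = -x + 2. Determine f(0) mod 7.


f(0) = 2
2 mod 7 = 2

2


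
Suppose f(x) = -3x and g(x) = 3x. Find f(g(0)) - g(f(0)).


f(g(0)) = 0
g(f(0)) = 0
Difference = 0

0


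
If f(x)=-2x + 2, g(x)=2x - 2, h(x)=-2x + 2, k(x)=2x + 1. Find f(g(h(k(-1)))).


-10


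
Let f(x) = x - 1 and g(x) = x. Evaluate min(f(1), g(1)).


0


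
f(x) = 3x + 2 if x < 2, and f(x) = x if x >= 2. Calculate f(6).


6


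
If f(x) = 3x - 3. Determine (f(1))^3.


f(1) = 0
(0)^3 = 0

0


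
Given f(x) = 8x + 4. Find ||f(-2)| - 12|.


f(-2) = -12
|-12| = 12
|12 - 12| = 0

0


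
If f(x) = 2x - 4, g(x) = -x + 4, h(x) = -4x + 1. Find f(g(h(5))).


42


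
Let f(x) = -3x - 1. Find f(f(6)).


f(6) = -19
f(-19) = 56

56


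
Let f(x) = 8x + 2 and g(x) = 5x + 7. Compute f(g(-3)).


-62


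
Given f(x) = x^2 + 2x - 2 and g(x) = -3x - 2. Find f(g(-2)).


22


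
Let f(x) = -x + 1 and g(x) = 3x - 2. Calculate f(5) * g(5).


f(5) = -4
g(5) = 13
Product = -52

-52


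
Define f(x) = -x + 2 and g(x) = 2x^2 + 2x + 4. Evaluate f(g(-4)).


g(-4) = 28
f(28) = -26

-26


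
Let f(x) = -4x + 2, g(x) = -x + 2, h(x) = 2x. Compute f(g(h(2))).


h(2) = 4
g(4) = -2
f(-2) = 10

10


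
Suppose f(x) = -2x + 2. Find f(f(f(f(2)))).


f(2) = -2
f(-2) = 6
f(6) = -10
f(-10) = 22

22


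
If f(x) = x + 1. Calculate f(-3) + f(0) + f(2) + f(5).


f(-3) = -2
f(0) = 1
f(2) = 3
f(5) = 6
Sum = 8

8


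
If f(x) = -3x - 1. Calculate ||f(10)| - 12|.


f(10) = -31
|-31| = 31
|31 - 12| = 19

19


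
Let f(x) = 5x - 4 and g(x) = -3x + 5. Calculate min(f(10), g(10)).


f(10) = 46
g(10) = -25
min = -25

-25


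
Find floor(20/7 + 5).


20/7 = 2.8571
2.8571 + 5 = 7.8571
floor(7.8571) = 7

7


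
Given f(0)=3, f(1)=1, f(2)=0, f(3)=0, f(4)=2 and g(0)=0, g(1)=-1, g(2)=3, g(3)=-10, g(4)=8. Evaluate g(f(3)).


0


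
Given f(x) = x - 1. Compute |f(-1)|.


f(-1) = -2
|-2| = 2

2


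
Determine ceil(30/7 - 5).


30/7 = 4.2857
4.2857 - 5 = -0.7143
ceil(-0.7143) = 0

0


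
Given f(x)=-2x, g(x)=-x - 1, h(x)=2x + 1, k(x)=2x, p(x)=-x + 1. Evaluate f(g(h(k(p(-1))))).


p(-1) = 2
k(2) = 4
h(4) = 9
g(9) = -10
f(-10) = 20

20


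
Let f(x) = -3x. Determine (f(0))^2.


f(0) = 0
(0)^2 = 0

0


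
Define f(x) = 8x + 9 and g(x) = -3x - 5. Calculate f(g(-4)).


g(-4) = 7
f(7) = 65

65


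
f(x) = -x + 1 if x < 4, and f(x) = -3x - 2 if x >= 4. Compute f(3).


3 satisfies x < 4
f(3) = -2

-2


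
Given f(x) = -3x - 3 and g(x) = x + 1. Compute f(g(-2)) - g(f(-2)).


f(g(-2)) = 0
g(f(-2)) = 4
Difference = -4

-4


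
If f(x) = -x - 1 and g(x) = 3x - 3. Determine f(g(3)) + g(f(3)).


-22


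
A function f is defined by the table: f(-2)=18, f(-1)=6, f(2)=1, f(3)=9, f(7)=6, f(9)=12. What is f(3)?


Reading from the table at x = 3

9


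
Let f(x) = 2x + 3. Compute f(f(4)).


25


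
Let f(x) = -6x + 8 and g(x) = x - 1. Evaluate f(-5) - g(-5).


f(-5) = 38
g(-5) = -6
Difference = 44

44


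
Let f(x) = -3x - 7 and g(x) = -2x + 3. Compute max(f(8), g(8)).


f(8) = -31
g(8) = -13
max = -13

-13


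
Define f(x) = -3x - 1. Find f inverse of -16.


Solve -3x - 1 = -16
x = (-16 + 1) / (-3) = 5

5


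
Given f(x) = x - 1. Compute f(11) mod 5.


f(11) = 10
10 mod 5 = 0

0


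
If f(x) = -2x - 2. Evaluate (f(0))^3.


-8


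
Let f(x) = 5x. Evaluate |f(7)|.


f(7) = 35
|35| = 35

35


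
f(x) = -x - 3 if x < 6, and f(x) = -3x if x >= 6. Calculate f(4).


4 satisfies x < 6
f(4) = -7

-7


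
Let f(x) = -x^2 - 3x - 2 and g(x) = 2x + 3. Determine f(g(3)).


g(3) = 9
f(9) = (-1)*(9)^2 - 3*(9) - 2 = -110

-110


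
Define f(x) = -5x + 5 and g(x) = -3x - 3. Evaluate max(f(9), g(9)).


f(9) = -40
g(9) = -30
max = -30

-30


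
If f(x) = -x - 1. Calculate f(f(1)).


f(1) = -2
f(-2) = 1

1


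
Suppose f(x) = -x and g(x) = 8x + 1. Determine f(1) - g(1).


f(1) = -1
g(1) = 9
Difference = -10

-10


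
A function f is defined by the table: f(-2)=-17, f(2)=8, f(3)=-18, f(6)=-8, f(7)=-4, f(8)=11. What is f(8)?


Reading from the table at x = 8

11


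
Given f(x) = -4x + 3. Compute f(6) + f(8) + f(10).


-87


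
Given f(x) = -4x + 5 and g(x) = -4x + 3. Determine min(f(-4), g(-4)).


f(-4) = 21
g(-4) = 19
min = 19

19


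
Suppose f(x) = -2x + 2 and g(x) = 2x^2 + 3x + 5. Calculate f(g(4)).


g(4) = 49
f(49) = -96

-96


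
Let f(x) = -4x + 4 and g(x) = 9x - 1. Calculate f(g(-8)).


296


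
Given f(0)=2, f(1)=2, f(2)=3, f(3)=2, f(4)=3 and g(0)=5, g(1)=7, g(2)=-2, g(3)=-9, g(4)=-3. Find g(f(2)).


f(2) = 3
g(3) = -9

-9


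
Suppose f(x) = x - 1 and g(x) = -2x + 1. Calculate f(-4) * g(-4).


f(-4) = -5
g(-4) = 9
Product = -45

-45


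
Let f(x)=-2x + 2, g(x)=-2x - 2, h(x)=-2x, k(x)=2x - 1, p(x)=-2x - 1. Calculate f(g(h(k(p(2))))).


p(2) = -5
k(-5) = -11
h(-11) = 22
g(22) = -46
f(-46) = 94

94


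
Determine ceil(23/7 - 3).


23/7 = 3.2857
3.2857 - 3 = 0.2857
ceil(0.2857) = 1

1


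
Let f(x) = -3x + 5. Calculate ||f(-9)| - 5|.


f(-9) = 32
|32| = 32
|32 - 5| = 27

27


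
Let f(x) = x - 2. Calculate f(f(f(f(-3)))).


f(-3) = -5
f(-5) = -7
f(-7) = -9
f(-9) = -11

-11


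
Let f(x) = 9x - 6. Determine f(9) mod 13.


10


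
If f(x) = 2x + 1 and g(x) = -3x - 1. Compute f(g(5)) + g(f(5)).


f(g(5)) = -31
g(f(5)) = -34
Sum = -65

-65


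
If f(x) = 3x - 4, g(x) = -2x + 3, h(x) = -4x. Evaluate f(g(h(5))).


125


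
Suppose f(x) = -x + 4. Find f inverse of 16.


Solve -x + 4 = 16
x = (16 - 4) / (-1) = -12

-12


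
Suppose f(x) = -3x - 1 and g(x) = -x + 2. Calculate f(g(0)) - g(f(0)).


f(g(0)) = -7
g(f(0)) = 3
Difference = -10

-10


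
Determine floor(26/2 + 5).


18


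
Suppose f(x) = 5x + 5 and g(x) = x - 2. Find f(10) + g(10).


f(10) = 55
g(10) = 8
Sum = 63

63


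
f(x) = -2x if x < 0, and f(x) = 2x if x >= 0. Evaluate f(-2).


-2 satisfies x < 0
f(-2) = 4

4


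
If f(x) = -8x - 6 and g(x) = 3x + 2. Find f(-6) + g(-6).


f(-6) = 42
g(-6) = -16
Sum = 26

26


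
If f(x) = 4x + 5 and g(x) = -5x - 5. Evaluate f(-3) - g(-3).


f(-3) = -7
g(-3) = 10
Difference = -17

-17


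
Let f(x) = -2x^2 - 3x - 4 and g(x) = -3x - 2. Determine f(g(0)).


-6


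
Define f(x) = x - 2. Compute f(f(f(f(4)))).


f(4) = 2
f(2) = 0
f(0) = -2
f(-2) = -4

-4


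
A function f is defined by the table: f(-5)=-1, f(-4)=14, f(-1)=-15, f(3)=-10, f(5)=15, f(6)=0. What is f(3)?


Reading from the table at x = 3

-10


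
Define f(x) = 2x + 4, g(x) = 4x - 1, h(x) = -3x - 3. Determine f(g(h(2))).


h(2) = -9
g(-9) = -37
f(-37) = -70

-70


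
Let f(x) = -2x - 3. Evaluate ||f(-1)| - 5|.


f(-1) = -1
|-1| = 1
|1 - 5| = 4

4


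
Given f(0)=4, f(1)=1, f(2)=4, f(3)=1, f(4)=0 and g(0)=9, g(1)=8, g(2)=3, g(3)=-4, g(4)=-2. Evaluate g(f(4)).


f(4) = 0
g(0) = 9

9


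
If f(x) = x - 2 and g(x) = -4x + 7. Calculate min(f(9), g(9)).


f(9) = 7
g(9) = -29
min = -29

-29


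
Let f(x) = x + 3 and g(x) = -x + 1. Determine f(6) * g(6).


f(6) = 9
g(6) = -5
Product = -45

-45


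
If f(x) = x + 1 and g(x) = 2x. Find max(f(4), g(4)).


f(4) = 5
g(4) = 8
max = 8

8


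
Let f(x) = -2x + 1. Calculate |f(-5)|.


11


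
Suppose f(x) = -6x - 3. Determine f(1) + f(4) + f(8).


-87


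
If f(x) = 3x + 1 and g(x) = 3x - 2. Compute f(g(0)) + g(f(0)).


f(g(0)) = -5
g(f(0)) = 1
Sum = -4

-4


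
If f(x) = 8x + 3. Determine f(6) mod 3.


f(6) = 51
51 mod 3 = 0

0


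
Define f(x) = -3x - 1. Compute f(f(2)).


20


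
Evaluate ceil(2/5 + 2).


2/5 = 0.4
0.4 + 2 = 2.4
ceil(2.4) = 3

3


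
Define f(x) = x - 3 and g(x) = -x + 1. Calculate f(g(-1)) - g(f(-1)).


-6


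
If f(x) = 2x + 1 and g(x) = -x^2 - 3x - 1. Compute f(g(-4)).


g(-4) = -5
f(-5) = -9

-9


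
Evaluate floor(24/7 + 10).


24/7 = 3.4286
3.4286 + 10 = 13.4286
floor(13.4286) = 13

13


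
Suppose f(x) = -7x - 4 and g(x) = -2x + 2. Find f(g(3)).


g(3) = -4
f(-4) = 24

24


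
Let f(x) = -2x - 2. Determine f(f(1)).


6


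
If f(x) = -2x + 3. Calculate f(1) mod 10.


f(1) = 1
1 mod 10 = 1

1


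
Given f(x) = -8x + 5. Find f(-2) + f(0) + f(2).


f(-2) = 21
f(0) = 5
f(2) = -11
Sum = 15

15


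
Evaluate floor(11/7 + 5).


6


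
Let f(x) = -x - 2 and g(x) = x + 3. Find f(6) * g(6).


f(6) = -8
g(6) = 9
Product = -72

-72


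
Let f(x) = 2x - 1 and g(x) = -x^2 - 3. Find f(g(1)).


g(1) = -4
f(-4) = -9

-9


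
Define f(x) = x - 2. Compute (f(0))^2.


f(0) = -2
(-2)^2 = 4

4


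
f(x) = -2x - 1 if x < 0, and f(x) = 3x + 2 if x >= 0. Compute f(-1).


-1 satisfies x < 0
f(-1) = 1

1


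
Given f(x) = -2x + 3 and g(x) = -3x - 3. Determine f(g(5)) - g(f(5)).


21


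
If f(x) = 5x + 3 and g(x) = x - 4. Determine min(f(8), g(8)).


f(8) = 43
g(8) = 4
min = 4

4


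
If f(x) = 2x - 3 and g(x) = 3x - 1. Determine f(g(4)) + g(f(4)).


f(g(4)) = 19
g(f(4)) = 14
Sum = 33

33


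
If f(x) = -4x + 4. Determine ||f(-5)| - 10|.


f(-5) = 24
|24| = 24
|24 - 10| = 14

14


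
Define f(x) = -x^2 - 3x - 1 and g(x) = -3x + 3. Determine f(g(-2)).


g(-2) = 9
f(9) = (-1)*(9)^2 - 3*(9) - 1 = -109

-109


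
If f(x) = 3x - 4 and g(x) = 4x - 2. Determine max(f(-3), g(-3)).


f(-3) = -13
g(-3) = -14
max = -13

-13


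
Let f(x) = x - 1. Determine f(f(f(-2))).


f(-2) = -3
f(-3) = -4
f(-4) = -5

-5


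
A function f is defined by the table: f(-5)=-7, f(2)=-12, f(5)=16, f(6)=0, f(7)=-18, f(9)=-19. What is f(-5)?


Reading from the table at x = -5

-7


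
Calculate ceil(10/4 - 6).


10/4 = 2.5
2.5 - 6 = -3.5
ceil(-3.5) = -3

-3


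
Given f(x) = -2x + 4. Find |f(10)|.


f(10) = -16
|-16| = 16

16


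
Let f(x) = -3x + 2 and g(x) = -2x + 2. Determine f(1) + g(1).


-1


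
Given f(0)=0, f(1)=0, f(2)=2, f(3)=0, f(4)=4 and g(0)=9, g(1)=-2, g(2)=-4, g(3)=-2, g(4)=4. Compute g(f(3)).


f(3) = 0
g(0) = 9

9


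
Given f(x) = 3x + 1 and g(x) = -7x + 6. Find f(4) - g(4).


f(4) = 13
g(4) = -22
Difference = 35

35


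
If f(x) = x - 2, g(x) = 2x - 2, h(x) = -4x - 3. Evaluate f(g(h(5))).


-50


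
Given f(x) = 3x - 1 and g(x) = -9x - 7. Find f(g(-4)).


g(-4) = 29
f(29) = 86

86


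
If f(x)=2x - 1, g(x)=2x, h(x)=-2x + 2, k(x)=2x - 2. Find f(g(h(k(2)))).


k(2) = 2
h(2) = -2
g(-2) = -4
f(-4) = -9

-9


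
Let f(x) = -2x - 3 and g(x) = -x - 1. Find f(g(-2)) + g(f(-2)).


f(g(-2)) = -5
g(f(-2)) = -2
Sum = -7

-7


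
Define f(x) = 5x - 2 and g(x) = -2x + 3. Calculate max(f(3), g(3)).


f(3) = 13
g(3) = -3
max = 13

13


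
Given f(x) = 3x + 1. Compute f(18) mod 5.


f(18) = 55
55 mod 5 = 0

0


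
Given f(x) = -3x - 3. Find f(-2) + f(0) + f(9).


f(-2) = 3
f(0) = -3
f(9) = -30
Sum = -30

-30


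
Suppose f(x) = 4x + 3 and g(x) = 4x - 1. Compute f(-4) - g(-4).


f(-4) = -13
g(-4) = -17
Difference = 4

4


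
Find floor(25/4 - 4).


25/4 = 6.25
6.25 - 4 = 2.25
floor(2.25) = 2

2


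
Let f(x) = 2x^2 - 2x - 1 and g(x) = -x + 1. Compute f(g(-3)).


g(-3) = 4
f(4) = 2*(4)^2 - 2*(4) - 1 = 23

23


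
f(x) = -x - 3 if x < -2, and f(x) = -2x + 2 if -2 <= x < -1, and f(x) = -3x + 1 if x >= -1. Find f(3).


3 satisfies x >= -1
f(3) = -8

-8


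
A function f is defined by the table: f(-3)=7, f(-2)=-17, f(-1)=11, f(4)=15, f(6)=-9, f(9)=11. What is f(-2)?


Reading from the table at x = -2

-17


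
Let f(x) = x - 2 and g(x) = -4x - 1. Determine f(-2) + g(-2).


f(-2) = -4
g(-2) = 7
Sum = 3

3


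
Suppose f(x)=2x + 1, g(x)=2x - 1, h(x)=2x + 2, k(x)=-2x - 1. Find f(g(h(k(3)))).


-49


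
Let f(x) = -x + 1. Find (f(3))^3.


-8


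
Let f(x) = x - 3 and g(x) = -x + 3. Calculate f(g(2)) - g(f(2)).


f(g(2)) = -2
g(f(2)) = 4
Difference = -6

-6


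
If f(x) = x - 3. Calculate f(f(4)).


-2


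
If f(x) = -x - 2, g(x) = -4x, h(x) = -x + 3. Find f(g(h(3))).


-2


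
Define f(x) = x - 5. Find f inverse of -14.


Solve x - 5 = -14
x = (-14 + 5) / 1 = -9

-9


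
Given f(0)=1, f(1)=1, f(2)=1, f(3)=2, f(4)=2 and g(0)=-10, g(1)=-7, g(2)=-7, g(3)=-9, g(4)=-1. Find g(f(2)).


-7


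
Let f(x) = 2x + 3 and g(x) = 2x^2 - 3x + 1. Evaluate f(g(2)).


g(2) = 3
f(3) = 9

9


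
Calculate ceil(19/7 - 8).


19/7 = 2.7143
2.7143 - 8 = -5.2857
ceil(-5.2857) = -5

-5


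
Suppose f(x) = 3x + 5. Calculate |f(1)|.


8


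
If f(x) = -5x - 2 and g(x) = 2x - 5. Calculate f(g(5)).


g(5) = 5
f(5) = -27

-27


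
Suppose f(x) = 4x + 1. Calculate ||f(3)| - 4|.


9


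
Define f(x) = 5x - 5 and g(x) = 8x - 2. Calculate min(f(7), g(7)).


f(7) = 30
g(7) = 54
min = 30

30


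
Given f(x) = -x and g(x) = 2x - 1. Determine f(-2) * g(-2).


f(-2) = 2
g(-2) = -5
Product = -10

-10


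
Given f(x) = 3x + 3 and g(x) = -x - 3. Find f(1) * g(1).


-24


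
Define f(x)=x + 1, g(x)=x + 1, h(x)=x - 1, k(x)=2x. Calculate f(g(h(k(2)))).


k(2) = 4
h(4) = 3
g(3) = 4
f(4) = 5

5


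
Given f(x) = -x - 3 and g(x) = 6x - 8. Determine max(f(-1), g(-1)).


f(-1) = -2
g(-1) = -14
max = -2

-2


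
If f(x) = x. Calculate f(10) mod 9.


f(10) = 10
10 mod 9 = 1

1


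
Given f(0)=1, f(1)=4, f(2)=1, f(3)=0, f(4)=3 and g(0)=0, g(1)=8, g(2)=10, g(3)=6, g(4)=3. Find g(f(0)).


f(0) = 1
g(1) = 8

8


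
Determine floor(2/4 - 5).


-5


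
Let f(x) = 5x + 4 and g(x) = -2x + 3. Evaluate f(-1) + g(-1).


f(-1) = -1
g(-1) = 5
Sum = 4

4


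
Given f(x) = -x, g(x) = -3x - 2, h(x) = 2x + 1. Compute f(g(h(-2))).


h(-2) = -3
g(-3) = 7
f(7) = -7

-7


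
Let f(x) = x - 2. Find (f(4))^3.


f(4) = 2
(2)^3 = 8

8


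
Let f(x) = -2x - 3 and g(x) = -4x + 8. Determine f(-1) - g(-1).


f(-1) = -1
g(-1) = 12
Difference = -13

-13


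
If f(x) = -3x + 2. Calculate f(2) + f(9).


f(2) = -4
f(9) = -25
Sum = -29

-29


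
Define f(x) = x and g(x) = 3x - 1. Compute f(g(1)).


g(1) = 2
f(2) = 2

2


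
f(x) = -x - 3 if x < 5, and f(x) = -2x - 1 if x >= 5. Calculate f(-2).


-2 satisfies x < 5
f(-2) = -1

-1


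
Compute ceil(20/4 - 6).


20/4 = 5
5 - 6 = -1
ceil(-1) = -1

-1


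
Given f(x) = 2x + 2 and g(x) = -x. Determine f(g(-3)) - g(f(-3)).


f(g(-3)) = 8
g(f(-3)) = 4
Difference = 4

4


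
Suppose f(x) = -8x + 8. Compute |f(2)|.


8


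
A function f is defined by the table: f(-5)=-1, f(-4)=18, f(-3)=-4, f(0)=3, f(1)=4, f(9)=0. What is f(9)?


Reading from the table at x = 9

0


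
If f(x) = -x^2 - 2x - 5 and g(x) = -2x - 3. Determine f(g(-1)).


-4


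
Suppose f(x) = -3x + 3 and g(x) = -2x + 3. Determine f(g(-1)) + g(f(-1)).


f(g(-1)) = -12
g(f(-1)) = -9
Sum = -21

-21


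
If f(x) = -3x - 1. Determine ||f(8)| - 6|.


f(8) = -25
|-25| = 25
|25 - 6| = 19

19


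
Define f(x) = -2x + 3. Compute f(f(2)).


f(2) = -1
f(-1) = 5

5


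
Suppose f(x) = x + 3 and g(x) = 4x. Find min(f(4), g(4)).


f(4) = 7
g(4) = 16
min = 7

7


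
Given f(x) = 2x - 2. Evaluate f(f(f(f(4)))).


34


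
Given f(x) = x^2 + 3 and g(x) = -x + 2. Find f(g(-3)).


g(-3) = 5
f(5) = 1*(5)^2 + 3 = 28

28


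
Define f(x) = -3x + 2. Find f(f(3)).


f(3) = -7
f(-7) = 23

23


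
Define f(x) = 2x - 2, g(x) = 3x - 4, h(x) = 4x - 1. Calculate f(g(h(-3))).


h(-3) = -13
g(-13) = -43
f(-43) = -88

-88


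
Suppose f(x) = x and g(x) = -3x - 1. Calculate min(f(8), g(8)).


f(8) = 8
g(8) = -25
min = -25

-25


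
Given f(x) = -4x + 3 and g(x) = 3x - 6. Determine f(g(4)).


g(4) = 6
f(6) = -21

-21


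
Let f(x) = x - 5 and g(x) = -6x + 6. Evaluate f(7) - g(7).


38


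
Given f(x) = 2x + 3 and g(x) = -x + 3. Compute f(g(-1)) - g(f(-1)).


9


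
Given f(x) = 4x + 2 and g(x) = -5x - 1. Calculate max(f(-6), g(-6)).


29


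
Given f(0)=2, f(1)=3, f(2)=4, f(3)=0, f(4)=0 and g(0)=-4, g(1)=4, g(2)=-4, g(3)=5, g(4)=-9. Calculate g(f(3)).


f(3) = 0
g(0) = -4

-4


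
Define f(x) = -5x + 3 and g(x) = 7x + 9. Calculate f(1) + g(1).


f(1) = -2
g(1) = 16
Sum = 14

14


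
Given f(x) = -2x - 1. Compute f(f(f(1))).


f(1) = -3
f(-3) = 5
f(5) = -11

-11


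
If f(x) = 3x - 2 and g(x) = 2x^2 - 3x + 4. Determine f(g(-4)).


g(-4) = 48
f(48) = 142

142


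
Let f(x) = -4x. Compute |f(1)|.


f(1) = -4
|-4| = 4

4


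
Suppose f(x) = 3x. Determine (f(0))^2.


f(0) = 0
(0)^2 = 0

0


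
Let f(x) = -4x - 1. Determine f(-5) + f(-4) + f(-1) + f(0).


36


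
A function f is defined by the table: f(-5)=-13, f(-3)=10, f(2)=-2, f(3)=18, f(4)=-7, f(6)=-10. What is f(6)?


Reading from the table at x = 6

-10


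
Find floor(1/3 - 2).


1/3 = 0.3333
0.3333 - 2 = -1.6667
floor(-1.6667) = -2

-2


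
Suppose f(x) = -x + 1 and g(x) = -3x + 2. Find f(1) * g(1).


f(1) = 0
g(1) = -1
Product = 0

0


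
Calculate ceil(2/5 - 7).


2/5 = 0.4
0.4 - 7 = -6.6
ceil(-6.6) = -6

-6


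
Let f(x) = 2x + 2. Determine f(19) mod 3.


f(19) = 40
40 mod 3 = 1

1


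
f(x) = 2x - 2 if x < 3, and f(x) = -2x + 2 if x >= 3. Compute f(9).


9 satisfies x >= 3
f(9) = -16

-16


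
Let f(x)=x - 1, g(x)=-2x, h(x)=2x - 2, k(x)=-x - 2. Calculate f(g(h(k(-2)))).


k(-2) = 0
h(0) = -2
g(-2) = 4
f(4) = 3

3


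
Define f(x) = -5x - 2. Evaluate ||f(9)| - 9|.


f(9) = -47
|-47| = 47
|47 - 9| = 38

38


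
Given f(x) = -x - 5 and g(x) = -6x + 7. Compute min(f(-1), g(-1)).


f(-1) = -4
g(-1) = 13
min = -4

-4


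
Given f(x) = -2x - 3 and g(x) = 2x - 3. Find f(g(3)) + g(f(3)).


f(g(3)) = -9
g(f(3)) = -21
Sum = -30

-30


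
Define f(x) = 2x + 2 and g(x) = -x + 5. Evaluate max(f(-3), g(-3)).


f(-3) = -4
g(-3) = 8
max = 8

8


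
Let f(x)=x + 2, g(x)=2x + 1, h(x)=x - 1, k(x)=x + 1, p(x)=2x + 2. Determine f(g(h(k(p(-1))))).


p(-1) = 0
k(0) = 1
h(1) = 0
g(0) = 1
f(1) = 3

3


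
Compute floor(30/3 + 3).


30/3 = 10
10 + 3 = 13
floor(13) = 13

13


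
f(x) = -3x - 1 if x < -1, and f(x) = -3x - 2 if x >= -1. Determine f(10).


10 satisfies x >= -1
f(10) = -32

-32


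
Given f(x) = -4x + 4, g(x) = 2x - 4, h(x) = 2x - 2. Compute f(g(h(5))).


h(5) = 8
g(8) = 12
f(12) = -44

-44


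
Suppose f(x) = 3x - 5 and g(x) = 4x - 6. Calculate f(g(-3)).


-59


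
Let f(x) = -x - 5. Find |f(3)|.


f(3) = -8
|-8| = 8

8


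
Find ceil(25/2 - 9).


25/2 = 12.5
12.5 - 9 = 3.5
ceil(3.5) = 4

4


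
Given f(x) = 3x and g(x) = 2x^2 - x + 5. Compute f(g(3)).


g(3) = 20
f(20) = 60

60


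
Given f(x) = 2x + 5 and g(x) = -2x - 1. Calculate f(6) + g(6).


f(6) = 17
g(6) = -13
Sum = 4

4


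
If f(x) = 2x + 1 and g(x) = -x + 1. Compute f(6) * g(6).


f(6) = 13
g(6) = -5
Product = -65

-65


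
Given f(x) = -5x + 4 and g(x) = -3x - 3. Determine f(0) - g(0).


7


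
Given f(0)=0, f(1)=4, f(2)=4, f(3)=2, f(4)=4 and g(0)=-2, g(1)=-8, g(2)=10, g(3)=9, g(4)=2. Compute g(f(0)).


f(0) = 0
g(0) = -2

-2


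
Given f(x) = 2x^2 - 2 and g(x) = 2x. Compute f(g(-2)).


30


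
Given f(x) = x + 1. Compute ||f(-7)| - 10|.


f(-7) = -6
|-6| = 6
|6 - 10| = 4

4


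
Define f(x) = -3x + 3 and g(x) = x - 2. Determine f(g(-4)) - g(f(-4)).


f(g(-4)) = 21
g(f(-4)) = 13
Difference = 8

8


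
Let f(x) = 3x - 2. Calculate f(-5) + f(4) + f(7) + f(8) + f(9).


f(-5) = -17
f(4) = 10
f(7) = 19
f(8) = 22
f(9) = 25
Sum = 59

59


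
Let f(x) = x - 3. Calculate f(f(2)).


f(2) = -1
f(-1) = -4

-4


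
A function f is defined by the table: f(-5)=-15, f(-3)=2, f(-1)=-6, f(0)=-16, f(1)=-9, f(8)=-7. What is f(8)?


-7


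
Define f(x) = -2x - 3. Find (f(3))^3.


f(3) = -9
(-9)^3 = -729

-729


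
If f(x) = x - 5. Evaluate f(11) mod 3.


0


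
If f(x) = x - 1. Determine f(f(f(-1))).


f(-1) = -2
f(-2) = -3
f(-3) = -4

-4


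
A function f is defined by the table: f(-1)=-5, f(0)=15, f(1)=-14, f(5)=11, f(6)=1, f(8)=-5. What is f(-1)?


-5


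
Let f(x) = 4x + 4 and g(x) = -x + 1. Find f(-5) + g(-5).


f(-5) = -16
g(-5) = 6
Sum = -10

-10


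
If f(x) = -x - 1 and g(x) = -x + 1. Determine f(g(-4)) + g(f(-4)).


f(g(-4)) = -6
g(f(-4)) = -2
Sum = -8

-8


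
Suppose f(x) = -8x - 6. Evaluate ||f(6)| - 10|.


f(6) = -54
|-54| = 54
|54 - 10| = 44

44


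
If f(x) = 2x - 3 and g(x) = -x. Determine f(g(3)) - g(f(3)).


-6


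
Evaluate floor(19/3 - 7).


19/3 = 6.3333
6.3333 - 7 = -0.6667
floor(-0.6667) = -1

-1


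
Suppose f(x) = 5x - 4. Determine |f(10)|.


f(10) = 46
|46| = 46

46


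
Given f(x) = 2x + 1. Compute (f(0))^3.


1


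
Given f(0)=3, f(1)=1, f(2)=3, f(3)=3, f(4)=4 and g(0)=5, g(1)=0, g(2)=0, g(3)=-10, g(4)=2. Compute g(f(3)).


f(3) = 3
g(3) = -10

-10


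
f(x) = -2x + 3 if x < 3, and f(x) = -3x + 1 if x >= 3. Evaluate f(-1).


-1 satisfies x < 3
f(-1) = 5

5


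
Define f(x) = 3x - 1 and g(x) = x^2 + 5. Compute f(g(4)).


g(4) = 21
f(21) = 62

62


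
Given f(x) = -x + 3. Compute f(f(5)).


f(5) = -2
f(-2) = 5

5


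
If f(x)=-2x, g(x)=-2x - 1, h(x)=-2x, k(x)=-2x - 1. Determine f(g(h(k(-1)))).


k(-1) = 1
h(1) = -2
g(-2) = 3
f(3) = -6

-6


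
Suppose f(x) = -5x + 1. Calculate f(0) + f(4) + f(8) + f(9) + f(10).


f(0) = 1
f(4) = -19
f(8) = -39
f(9) = -44
f(10) = -49
Sum = -150

-150


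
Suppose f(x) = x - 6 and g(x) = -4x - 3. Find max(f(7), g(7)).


f(7) = 1
g(7) = -31
max = 1

1


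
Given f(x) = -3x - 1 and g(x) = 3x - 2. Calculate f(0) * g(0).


f(0) = -1
g(0) = -2
Product = 2

2


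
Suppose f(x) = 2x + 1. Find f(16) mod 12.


f(16) = 33
33 mod 12 = 9

9


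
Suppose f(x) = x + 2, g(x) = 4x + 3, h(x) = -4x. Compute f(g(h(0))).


h(0) = 0
g(0) = 3
f(3) = 5

5


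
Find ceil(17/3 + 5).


17/3 = 5.6667
5.6667 + 5 = 10.6667
ceil(10.6667) = 11

11


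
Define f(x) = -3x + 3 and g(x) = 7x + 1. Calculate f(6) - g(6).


-58


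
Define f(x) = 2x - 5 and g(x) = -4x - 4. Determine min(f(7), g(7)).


f(7) = 9
g(7) = -32
min = -32

-32


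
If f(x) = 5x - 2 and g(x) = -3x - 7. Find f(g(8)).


-157


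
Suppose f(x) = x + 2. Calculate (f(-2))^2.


0


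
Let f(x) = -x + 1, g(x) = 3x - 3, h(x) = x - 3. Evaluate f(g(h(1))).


h(1) = -2
g(-2) = -9
f(-9) = 10

10


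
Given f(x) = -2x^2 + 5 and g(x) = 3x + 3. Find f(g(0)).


-13


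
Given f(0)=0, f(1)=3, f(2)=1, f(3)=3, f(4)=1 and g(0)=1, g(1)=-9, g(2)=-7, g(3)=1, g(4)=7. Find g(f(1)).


f(1) = 3
g(3) = 1

1


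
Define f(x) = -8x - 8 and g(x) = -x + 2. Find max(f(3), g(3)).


f(3) = -32
g(3) = -1
max = -1

-1


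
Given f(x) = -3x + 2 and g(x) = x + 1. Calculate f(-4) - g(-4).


f(-4) = 14
g(-4) = -3
Difference = 17

17


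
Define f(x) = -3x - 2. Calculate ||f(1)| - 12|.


7


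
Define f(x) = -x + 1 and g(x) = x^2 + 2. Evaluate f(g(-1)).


-2


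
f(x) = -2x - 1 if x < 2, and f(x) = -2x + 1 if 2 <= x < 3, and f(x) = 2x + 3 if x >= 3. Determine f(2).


2 satisfies 2 <= x < 3
f(2) = -3

-3


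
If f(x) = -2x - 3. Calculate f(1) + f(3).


f(1) = -5
f(3) = -9
Sum = -14

-14


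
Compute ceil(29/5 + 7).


29/5 = 5.8
5.8 + 7 = 12.8
ceil(12.8) = 13

13


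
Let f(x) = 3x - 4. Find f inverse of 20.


Solve 3x - 4 = 20
x = (20 + 4) / 3 = 8

8


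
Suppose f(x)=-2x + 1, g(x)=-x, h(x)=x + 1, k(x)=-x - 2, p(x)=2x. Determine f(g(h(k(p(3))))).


p(3) = 6
k(6) = -8
h(-8) = -7
g(-7) = 7
f(7) = -13

-13


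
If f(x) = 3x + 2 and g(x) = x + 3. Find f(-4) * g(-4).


f(-4) = -10
g(-4) = -1
Product = 10

10


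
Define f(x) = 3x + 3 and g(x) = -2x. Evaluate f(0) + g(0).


f(0) = 3
g(0) = 0
Sum = 3

3


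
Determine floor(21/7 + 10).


21/7 = 3
3 + 10 = 13
floor(13) = 13

13


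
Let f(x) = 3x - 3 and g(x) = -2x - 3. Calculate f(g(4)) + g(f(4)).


-57


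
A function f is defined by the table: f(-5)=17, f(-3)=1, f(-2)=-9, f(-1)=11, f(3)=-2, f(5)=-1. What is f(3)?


Reading from the table at x = 3

-2


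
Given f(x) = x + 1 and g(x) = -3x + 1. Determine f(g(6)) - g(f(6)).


f(g(6)) = -16
g(f(6)) = -20
Difference = 4

4


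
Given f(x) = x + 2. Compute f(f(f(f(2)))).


f(2) = 4
f(4) = 6
f(6) = 8
f(8) = 10

10


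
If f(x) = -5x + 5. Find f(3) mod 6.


f(3) = -10
-10 mod 6 = 2

2


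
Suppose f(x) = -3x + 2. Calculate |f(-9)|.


f(-9) = 29
|29| = 29

29


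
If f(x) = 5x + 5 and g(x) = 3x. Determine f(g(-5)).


g(-5) = -15
f(-15) = -70

-70


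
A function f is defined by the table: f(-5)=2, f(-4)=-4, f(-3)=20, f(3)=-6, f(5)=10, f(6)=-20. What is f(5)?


10


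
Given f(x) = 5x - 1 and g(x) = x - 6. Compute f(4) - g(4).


f(4) = 19
g(4) = -2
Difference = 21

21


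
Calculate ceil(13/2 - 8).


13/2 = 6.5
6.5 - 8 = -1.5
ceil(-1.5) = -1

-1


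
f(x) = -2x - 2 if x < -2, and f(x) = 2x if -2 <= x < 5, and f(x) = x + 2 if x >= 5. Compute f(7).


7 satisfies x >= 5
f(7) = 9

9


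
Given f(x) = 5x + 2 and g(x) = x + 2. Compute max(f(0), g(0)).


f(0) = 2
g(0) = 2
max = 2

2


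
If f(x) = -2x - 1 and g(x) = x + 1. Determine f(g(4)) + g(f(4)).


f(g(4)) = -11
g(f(4)) = -8
Sum = -19

-19


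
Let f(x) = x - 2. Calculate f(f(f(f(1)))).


f(1) = -1
f(-1) = -3
f(-3) = -5
f(-5) = -7

-7


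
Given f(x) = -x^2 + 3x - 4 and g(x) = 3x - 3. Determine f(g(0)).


g(0) = -3
f(-3) = (-1)*(-3)^2 + 3*(-3) - 4 = -22

-22


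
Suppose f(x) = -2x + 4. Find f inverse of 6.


Solve -2x + 4 = 6
x = (6 - 4) / (-2) = -1

-1


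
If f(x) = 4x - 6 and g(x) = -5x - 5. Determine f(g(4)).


g(4) = -25
f(-25) = -106

-106


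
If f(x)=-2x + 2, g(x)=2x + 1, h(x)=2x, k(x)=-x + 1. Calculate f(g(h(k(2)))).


k(2) = -1
h(-1) = -2
g(-2) = -3
f(-3) = 8

8


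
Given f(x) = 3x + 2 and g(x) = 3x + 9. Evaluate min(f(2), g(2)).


f(2) = 8
g(2) = 15
min = 8

8


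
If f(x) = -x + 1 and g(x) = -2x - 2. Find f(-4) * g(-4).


f(-4) = 5
g(-4) = 6
Product = 30

30


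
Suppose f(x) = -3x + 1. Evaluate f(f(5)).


f(5) = -14
f(-14) = 43

43


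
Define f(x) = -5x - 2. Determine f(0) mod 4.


f(0) = -2
-2 mod 4 = 2

2


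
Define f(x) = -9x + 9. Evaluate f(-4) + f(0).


54


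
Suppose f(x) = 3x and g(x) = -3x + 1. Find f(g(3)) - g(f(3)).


f(g(3)) = -24
g(f(3)) = -26
Difference = 2

2


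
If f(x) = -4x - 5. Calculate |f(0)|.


5


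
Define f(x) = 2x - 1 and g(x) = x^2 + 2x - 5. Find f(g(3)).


19


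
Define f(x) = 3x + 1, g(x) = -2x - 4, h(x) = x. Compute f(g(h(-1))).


h(-1) = -1
g(-1) = -2
f(-2) = -5

-5


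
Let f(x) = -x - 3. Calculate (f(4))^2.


f(4) = -7
(-7)^2 = 49

49


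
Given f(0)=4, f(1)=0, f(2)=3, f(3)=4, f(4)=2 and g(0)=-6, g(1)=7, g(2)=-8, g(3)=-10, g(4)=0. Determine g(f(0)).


f(0) = 4
g(4) = 0

0


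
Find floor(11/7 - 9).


11/7 = 1.5714
1.5714 - 9 = -7.4286
floor(-7.4286) = -8

-8


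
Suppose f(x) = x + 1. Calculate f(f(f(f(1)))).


f(1) = 2
f(2) = 3
f(3) = 4
f(4) = 5

5


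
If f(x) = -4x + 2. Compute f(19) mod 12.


f(19) = -74
-74 mod 12 = 10

10


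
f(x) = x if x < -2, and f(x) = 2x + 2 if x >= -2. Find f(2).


6


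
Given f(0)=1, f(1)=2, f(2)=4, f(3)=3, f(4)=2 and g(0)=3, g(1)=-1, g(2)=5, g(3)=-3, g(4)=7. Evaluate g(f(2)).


f(2) = 4
g(4) = 7

7


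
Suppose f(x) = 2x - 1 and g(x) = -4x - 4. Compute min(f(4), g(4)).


f(4) = 7
g(4) = -20
min = -20

-20


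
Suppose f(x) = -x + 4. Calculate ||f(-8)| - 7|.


5


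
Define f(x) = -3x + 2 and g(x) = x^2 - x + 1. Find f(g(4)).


-37


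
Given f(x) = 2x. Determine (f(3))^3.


f(3) = 6
(6)^3 = 216

216


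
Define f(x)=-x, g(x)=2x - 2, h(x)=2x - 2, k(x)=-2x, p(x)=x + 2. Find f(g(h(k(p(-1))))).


p(-1) = 1
k(1) = -2
h(-2) = -6
g(-6) = -14
f(-14) = 14

14


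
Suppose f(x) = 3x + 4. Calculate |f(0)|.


f(0) = 4
|4| = 4

4


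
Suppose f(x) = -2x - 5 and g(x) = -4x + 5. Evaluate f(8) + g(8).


f(8) = -21
g(8) = -27
Sum = -48

-48


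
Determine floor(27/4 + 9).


27/4 = 6.75
6.75 + 9 = 15.75
floor(15.75) = 15

15


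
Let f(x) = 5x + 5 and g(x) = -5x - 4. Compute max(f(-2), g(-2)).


f(-2) = -5
g(-2) = 6
max = 6

6


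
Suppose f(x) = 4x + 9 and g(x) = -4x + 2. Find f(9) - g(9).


79


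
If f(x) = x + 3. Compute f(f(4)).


10


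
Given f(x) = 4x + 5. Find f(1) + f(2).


f(1) = 9
f(2) = 13
Sum = 22

22


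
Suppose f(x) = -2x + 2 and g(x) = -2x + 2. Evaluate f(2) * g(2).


f(2) = -2
g(2) = -2
Product = 4

4


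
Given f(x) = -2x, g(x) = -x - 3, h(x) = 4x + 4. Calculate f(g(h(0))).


h(0) = 4
g(4) = -7
f(-7) = 14

14


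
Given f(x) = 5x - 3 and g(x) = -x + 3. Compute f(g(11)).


g(11) = -8
f(-8) = -43

-43


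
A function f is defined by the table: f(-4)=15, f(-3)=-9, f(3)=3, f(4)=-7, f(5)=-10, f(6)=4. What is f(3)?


Reading from the table at x = 3

3


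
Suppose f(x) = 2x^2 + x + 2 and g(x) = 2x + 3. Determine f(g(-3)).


g(-3) = -3
f(-3) = 2*(-3)^2 + 1*(-3) + 2 = 17

17


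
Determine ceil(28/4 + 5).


28/4 = 7
7 + 5 = 12
ceil(12) = 12

12


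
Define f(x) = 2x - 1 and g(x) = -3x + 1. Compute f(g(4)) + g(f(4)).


f(g(4)) = -23
g(f(4)) = -20
Sum = -43

-43


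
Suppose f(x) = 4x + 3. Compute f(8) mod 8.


f(8) = 35
35 mod 8 = 3

3


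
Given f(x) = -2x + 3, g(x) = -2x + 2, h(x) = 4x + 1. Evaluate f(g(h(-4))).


-61


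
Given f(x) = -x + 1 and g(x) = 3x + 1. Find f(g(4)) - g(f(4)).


f(g(4)) = -12
g(f(4)) = -8
Difference = -4

-4


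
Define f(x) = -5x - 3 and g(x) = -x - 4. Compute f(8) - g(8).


f(8) = -43
g(8) = -12
Difference = -31

-31


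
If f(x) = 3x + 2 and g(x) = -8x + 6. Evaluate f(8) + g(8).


f(8) = 26
g(8) = -58
Sum = -32

-32


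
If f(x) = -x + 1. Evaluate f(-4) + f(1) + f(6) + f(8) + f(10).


f(-4) = 5
f(1) = 0
f(6) = -5
f(8) = -7
f(10) = -9
Sum = -16

-16


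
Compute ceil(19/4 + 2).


19/4 = 4.75
4.75 + 2 = 6.75
ceil(6.75) = 7

7


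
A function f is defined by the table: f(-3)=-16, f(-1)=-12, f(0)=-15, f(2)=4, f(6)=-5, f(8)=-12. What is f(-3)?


Reading from the table at x = -3

-16


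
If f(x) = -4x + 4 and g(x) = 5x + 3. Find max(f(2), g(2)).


13


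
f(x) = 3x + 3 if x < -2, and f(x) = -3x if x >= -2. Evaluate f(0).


0 satisfies x >= -2
f(0) = 0

0


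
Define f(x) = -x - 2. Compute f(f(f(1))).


f(1) = -3
f(-3) = 1
f(1) = -3

-3


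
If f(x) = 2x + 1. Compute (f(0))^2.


1


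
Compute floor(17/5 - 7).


-4


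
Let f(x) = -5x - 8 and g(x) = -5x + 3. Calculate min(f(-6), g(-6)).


f(-6) = 22
g(-6) = 33
min = 22

22


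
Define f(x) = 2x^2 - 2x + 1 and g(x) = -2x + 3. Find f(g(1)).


g(1) = 1
f(1) = 2*(1)^2 - 2*(1) + 1 = 1

1


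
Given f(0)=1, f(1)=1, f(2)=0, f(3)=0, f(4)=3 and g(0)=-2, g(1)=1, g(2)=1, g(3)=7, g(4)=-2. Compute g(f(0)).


f(0) = 1
g(1) = 1

1


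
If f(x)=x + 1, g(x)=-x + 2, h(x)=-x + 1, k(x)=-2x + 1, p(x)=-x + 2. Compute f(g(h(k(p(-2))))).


p(-2) = 4
k(4) = -7
h(-7) = 8
g(8) = -6
f(-6) = -5

-5


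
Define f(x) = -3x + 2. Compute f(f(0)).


f(0) = 2
f(2) = -4

-4


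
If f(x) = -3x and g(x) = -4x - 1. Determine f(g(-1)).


g(-1) = 3
f(3) = -9

-9


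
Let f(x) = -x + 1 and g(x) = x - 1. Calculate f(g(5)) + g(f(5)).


-8


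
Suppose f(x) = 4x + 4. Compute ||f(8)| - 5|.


f(8) = 36
|36| = 36
|36 - 5| = 31

31


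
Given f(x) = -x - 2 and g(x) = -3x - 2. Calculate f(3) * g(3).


f(3) = -5
g(3) = -11
Product = 55

55


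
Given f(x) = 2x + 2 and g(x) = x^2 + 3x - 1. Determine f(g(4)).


g(4) = 27
f(27) = 56

56


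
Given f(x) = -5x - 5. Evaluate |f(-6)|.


f(-6) = 25
|25| = 25

25


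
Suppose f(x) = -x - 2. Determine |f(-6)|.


4


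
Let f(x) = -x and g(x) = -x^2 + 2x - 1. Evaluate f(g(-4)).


g(-4) = -25
f(-25) = 25

25


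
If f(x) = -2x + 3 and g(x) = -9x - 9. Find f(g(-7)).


g(-7) = 54
f(54) = -105

-105


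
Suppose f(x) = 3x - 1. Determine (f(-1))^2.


f(-1) = -4
(-4)^2 = 16

16


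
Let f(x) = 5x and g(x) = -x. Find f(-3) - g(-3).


f(-3) = -15
g(-3) = 3
Difference = -18

-18


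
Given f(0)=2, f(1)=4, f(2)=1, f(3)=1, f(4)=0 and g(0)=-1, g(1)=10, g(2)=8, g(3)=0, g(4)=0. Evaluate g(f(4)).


f(4) = 0
g(0) = -1

-1


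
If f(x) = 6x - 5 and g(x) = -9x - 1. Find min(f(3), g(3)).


f(3) = 13
g(3) = -28
min = -28

-28


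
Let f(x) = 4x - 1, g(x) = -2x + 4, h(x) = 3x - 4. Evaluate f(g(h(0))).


h(0) = -4
g(-4) = 12
f(12) = 47

47


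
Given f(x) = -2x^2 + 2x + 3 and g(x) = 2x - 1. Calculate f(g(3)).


-37


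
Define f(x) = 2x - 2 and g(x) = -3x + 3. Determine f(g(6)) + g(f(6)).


f(g(6)) = -32
g(f(6)) = -27
Sum = -59

-59


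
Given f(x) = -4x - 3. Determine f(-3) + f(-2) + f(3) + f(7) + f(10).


f(-3) = 9
f(-2) = 5
f(3) = -15
f(7) = -31
f(10) = -43
Sum = -75

-75


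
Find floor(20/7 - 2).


20/7 = 2.8571
2.8571 - 2 = 0.8571
floor(0.8571) = 0

0


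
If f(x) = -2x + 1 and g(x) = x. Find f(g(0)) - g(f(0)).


f(g(0)) = 1
g(f(0)) = 1
Difference = 0

0


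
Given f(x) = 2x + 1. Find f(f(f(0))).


f(0) = 1
f(1) = 3
f(3) = 7

7


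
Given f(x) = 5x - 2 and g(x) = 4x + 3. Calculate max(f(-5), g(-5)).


f(-5) = -27
g(-5) = -17
max = -17

-17


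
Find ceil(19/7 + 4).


7


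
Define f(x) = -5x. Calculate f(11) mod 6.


5


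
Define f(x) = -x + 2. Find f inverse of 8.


-6


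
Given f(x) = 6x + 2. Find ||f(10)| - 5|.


57


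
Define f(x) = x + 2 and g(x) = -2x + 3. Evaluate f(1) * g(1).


f(1) = 3
g(1) = 1
Product = 3

3


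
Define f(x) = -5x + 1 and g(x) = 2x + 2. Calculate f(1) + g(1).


0


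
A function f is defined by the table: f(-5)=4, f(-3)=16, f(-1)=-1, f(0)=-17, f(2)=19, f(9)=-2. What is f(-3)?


Reading from the table at x = -3

16


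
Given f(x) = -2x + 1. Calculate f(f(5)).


f(5) = -9
f(-9) = 19

19


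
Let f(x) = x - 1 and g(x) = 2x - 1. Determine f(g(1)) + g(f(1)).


f(g(1)) = 0
g(f(1)) = -1
Sum = -1

-1


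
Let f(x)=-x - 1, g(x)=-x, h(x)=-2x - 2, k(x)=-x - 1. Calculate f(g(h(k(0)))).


k(0) = -1
h(-1) = 0
g(0) = 0
f(0) = -1

-1


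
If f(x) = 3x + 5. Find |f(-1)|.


f(-1) = 2
|2| = 2

2


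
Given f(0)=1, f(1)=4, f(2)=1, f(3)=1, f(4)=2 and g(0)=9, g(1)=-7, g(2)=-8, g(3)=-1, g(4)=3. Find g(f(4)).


f(4) = 2
g(2) = -8

-8


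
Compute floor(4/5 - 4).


4/5 = 0.8
0.8 - 4 = -3.2
floor(-3.2) = -4

-4


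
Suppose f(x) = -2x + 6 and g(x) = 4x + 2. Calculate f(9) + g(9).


f(9) = -12
g(9) = 38
Sum = 26

26


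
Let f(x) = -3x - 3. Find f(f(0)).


f(0) = -3
f(-3) = 6

6


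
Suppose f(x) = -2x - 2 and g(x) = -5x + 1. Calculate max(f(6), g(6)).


-14


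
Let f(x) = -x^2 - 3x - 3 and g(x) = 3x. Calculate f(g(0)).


g(0) = 0
f(0) = (-1)*(0)^2 - 3*(0) - 3 = -3

-3


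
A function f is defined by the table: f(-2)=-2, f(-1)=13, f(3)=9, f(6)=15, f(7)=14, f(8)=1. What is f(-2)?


Reading from the table at x = -2

-2


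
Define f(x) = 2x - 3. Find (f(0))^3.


f(0) = -3
(-3)^3 = -27

-27


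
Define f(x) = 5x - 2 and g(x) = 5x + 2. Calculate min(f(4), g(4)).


f(4) = 18
g(4) = 22
min = 18

18


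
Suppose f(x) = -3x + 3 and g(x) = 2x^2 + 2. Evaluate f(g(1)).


g(1) = 4
f(4) = -9

-9


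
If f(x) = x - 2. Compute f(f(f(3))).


-3


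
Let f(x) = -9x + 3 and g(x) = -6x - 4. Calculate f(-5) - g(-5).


22


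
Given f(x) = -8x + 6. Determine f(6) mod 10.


f(6) = -42
-42 mod 10 = 8

8


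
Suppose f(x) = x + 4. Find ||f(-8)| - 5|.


f(-8) = -4
|-4| = 4
|4 - 5| = 1

1


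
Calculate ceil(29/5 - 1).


5


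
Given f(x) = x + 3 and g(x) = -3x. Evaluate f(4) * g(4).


-84


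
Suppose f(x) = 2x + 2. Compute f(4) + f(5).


f(4) = 10
f(5) = 12
Sum = 22

22


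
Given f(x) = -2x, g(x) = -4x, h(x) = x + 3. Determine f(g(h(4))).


56


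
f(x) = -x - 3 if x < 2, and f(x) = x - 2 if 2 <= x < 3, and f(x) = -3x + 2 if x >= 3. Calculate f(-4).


-4 satisfies x < 2
f(-4) = 1

1


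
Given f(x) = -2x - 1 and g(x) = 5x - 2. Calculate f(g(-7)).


g(-7) = -37
f(-37) = 73

73


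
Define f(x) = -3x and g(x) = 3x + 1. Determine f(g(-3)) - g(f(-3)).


f(g(-3)) = 24
g(f(-3)) = 28
Difference = -4

-4


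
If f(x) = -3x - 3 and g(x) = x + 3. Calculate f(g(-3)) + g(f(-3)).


f(g(-3)) = -3
g(f(-3)) = 9
Sum = 6

6
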